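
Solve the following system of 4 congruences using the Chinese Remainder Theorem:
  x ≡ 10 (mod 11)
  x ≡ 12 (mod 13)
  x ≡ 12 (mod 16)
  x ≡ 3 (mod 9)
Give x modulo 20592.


Product of moduli M = 11 · 13 · 16 · 9 = 20592.
Merge one congruence at a time:
  Start: x ≡ 10 (mod 11).
  Combine with x ≡ 12 (mod 13); new modulus lcm = 143.
    Write x = 10 + 11·t and substitute into x ≡ 12 (mod 13): 11·t ≡ 12 − 10 = 2 (mod 13).
    The inverse of 11 mod 13 is 6 (since 11·6 = 66 = 5·13 + 1), so t ≡ 6·2 = 12 ≡ 12 (mod 13).
    Then x = 10 + 11·12 = 142, valid modulo lcm(11, 13) = 143: x ≡ 142 (mod 143).
  Combine with x ≡ 12 (mod 16); new modulus lcm = 2288.
    Write x = 142 + 143·t and substitute into x ≡ 12 (mod 16): 143·t ≡ 12 − 142 = -130 (mod 16).
    Reduce coefficients mod 16: 15·t ≡ 14 (mod 16).
    The inverse of 15 mod 16 is 15 (since 15·15 = 225 = 14·16 + 1), so t ≡ 15·14 = 210 ≡ 2 (mod 16).
    Then x = 142 + 143·2 = 428, valid modulo lcm(143, 16) = 2288: x ≡ 428 (mod 2288).
  Combine with x ≡ 3 (mod 9); new modulus lcm = 20592.
    Write x = 428 + 2288·t and substitute into x ≡ 3 (mod 9): 2288·t ≡ 3 − 428 = -425 (mod 9).
    Reduce coefficients mod 9: 2·t ≡ 7 (mod 9).
    The inverse of 2 mod 9 is 5 (since 2·5 = 10 = 1·9 + 1), so t ≡ 5·7 = 35 ≡ 8 (mod 9).
    Then x = 428 + 2288·8 = 18732, valid modulo lcm(2288, 9) = 20592: x ≡ 18732 (mod 20592).
Verify against each original: 18732 mod 11 = 10, 18732 mod 13 = 12, 18732 mod 16 = 12, 18732 mod 9 = 3.

x ≡ 18732 (mod 20592).


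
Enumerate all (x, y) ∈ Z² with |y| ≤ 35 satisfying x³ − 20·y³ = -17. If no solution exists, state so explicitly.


The equation is x³ - 20y³ = -17. For fixed y, x³ = 20·y³ − 17, so a solution requires the RHS to be a perfect cube.
Strategy: iterate y from -35 to 35, compute RHS = 20·y³ − 17, and check whether it is a (positive or negative) perfect cube.
Check small values of y:
  y = 0: RHS = -17 is not a perfect cube.
  y = 1: RHS = 3 is not a perfect cube.
  y = -1: RHS = -37 is not a perfect cube.
  y = 2: RHS = 143 is not a perfect cube.
  y = -2: RHS = -177 is not a perfect cube.
  y = 3: RHS = 523 is not a perfect cube.
  y = -3: RHS = -557 is not a perfect cube.
Continuing the search up to |y| = 35 finds no solutions either.
No (x, y) in the scanned range satisfies the equation.

No integer solutions with |y| ≤ 35.


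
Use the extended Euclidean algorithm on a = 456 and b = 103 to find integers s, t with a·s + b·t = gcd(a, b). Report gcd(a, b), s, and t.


Euclidean algorithm on (456, 103) — divide until remainder is 0:
  456 = 4 · 103 + 44
  103 = 2 · 44 + 15
  44 = 2 · 15 + 14
  15 = 1 · 14 + 1
  14 = 14 · 1 + 0
gcd(456, 103) = 1.
Track Bezout coefficients alongside the remainders: start with r₀ = 456 = a·1 + b·0 (s = 1, t = 0) and r₁ = 103 = a·0 + b·1 (s = 0, t = 1); each new remainder r_{k+1} = r_{k-1} − q_k·r_k inherits s_{k+1} = s_{k-1} − q_k·s_k, t_{k+1} = t_{k-1} − q_k·t_k, so r_k = a·s_k + b·t_k at every step:
  q = 4: r = 44, s = 1 − 4·0 = 1, t = 0 − 4·1 = -4  (check: 456·1 + 103·(-4) = 44)
  q = 2: r = 15, s = 0 − 2·1 = -2, t = 1 − 2·(-4) = 9  (check: 456·(-2) + 103·9 = 15)
  q = 2: r = 14, s = 1 − 2·(-2) = 5, t = -4 − 2·9 = -22  (check: 456·5 + 103·(-22) = 14)
  q = 1: r = 1, s = -2 − 1·5 = -7, t = 9 − 1·(-22) = 31  (check: 456·(-7) + 103·31 = 1)
The row with r = 1 (the gcd) gives the Bezout coefficients s = -7, t = 31.
Result: 456 · (-7) + 103 · (31) = 1.

gcd(456, 103) = 1; s = -7, t = 31 (check: 456·(-7) + 103·31 = 1).


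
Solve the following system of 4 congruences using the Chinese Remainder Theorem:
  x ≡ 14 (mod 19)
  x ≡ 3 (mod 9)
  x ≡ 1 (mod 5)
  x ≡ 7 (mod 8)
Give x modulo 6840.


Product of moduli M = 19 · 9 · 5 · 8 = 6840.
Merge one congruence at a time:
  Start: x ≡ 14 (mod 19).
  Combine with x ≡ 3 (mod 9); new modulus lcm = 171.
    Write x = 14 + 19·t and substitute into x ≡ 3 (mod 9): 19·t ≡ 3 − 14 = -11 (mod 9).
    Reduce coefficients mod 9: 1·t ≡ 7 (mod 9).
    So t ≡ 7 (mod 9).
    Then x = 14 + 19·7 = 147, valid modulo lcm(19, 9) = 171: x ≡ 147 (mod 171).
  Combine with x ≡ 1 (mod 5); new modulus lcm = 855.
    Write x = 147 + 171·t and substitute into x ≡ 1 (mod 5): 171·t ≡ 1 − 147 = -146 (mod 5).
    Reduce coefficients mod 5: 1·t ≡ 4 (mod 5).
    So t ≡ 4 (mod 5).
    Then x = 147 + 171·4 = 831, valid modulo lcm(171, 5) = 855: x ≡ 831 (mod 855).
  Combine with x ≡ 7 (mod 8); new modulus lcm = 6840.
    Write x = 831 + 855·t and substitute into x ≡ 7 (mod 8): 855·t ≡ 7 − 831 = -824 (mod 8).
    Reduce coefficients mod 8: 7·t ≡ 0 (mod 8).
    The inverse of 7 mod 8 is 7 (since 7·7 = 49 = 6·8 + 1), so t ≡ 7·0 = 0 ≡ 0 (mod 8).
    Then x = 831 + 855·0 = 831, valid modulo lcm(855, 8) = 6840: x ≡ 831 (mod 6840).
Verify against each original: 831 mod 19 = 14, 831 mod 9 = 3, 831 mod 5 = 1, 831 mod 8 = 7.

x ≡ 831 (mod 6840).


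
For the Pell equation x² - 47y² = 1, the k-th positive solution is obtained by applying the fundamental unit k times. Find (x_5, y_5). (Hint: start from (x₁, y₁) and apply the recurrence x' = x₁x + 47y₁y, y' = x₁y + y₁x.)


Step 1: Find the fundamental solution (x₁, y₁) of x² - 47y² = 1.
  Expand √47 as a continued fraction. a₀ = ⌊√47⌋ = 6; iterate m_{k+1} = d_k·a_k − m_k, d_{k+1} = (47 − m_{k+1}²)/d_k, a_{k+1} = ⌊(a₀ + m_{k+1})/d_{k+1}⌋ (starting m₀ = 0, d₀ = 1), with convergents p_k = a_k·p_{k-1} + p_{k-2}, q_k = a_k·q_{k-1} + q_{k-2} (p₋₁ = 1, q₋₁ = 0):
  k = 0: a₀ = 6; p₀/q₀ = 6/1; p₀² − 47·q₀² = 36 − 47 = -11.
  k = 1: m = 6, d = 11, a = ⌊(6 + 6)/11⌋ = 1; p/q = (1·6 + 1)/(1·1 + 0) = 7/1; p² − 47·q² = 49 − 47 = 2.
  k = 2: m = 5, d = 2, a = ⌊(6 + 5)/2⌋ = 5; p/q = (5·7 + 6)/(5·1 + 1) = 41/6; p² − 47·q² = 1681 − 1692 = -11.
  k = 3: m = 5, d = 11, a = ⌊(6 + 5)/11⌋ = 1; p/q = (1·41 + 7)/(1·6 + 1) = 48/7; p² − 47·q² = 2304 − 2303 = 1.
  The first convergent with p² − 47·q² = 1 gives the fundamental solution (x₁, y₁) = (48, 7).
Step 2: Apply the recurrence (x_{n+1}, y_{n+1}) = (x₁x_n + 47y₁y_n, x₁y_n + y₁x_n) repeatedly.
  From (x_1, y_1) = (48, 7): x_2 = 48·48 + 47·7·7 = 4607; y_2 = 48·7 + 7·48 = 672.
  From (x_2, y_2) = (4607, 672): x_3 = 48·4607 + 47·7·672 = 442224; y_3 = 48·672 + 7·4607 = 64505.
  From (x_3, y_3) = (442224, 64505): x_4 = 48·442224 + 47·7·64505 = 42448897; y_4 = 48·64505 + 7·442224 = 6191808.
  From (x_4, y_4) = (42448897, 6191808): x_5 = 48·42448897 + 47·7·6191808 = 4074651888; y_5 = 48·6191808 + 7·42448897 = 594349063.
Step 3: Verify x_5² - 47·y_5² = 16602788008381964544 - 16602788008381964543 = 1 (should be 1). ✓

(x_1, y_1) = (48, 7); (x_5, y_5) = (4074651888, 594349063).


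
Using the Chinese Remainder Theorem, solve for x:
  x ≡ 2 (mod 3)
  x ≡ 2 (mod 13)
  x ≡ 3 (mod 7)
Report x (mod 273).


Moduli 3, 13, 7 are pairwise coprime; by CRT there is a unique solution modulo M = 3 · 13 · 7 = 273.
Solve pairwise, accumulating the modulus:
  Start with x ≡ 2 (mod 3).
  Combine with x ≡ 2 (mod 13): since gcd(3, 13) = 1, we get a unique residue mod 39.
    Write x = 2 + 3·t and substitute into x ≡ 2 (mod 13): 3·t ≡ 2 − 2 = 0 (mod 13).
    The inverse of 3 mod 13 is 9 (since 3·9 = 27 = 2·13 + 1), so t ≡ 9·0 = 0 ≡ 0 (mod 13).
    Then x = 2 + 3·0 = 2, valid modulo lcm(3, 13) = 39: x ≡ 2 (mod 39).
  Combine with x ≡ 3 (mod 7): since gcd(39, 7) = 1, we get a unique residue mod 273.
    Write x = 2 + 39·t and substitute into x ≡ 3 (mod 7): 39·t ≡ 3 − 2 = 1 (mod 7).
    Reduce coefficients mod 7: 4·t ≡ 1 (mod 7).
    The inverse of 4 mod 7 is 2 (since 4·2 = 8 = 1·7 + 1), so t ≡ 2·1 = 2 ≡ 2 (mod 7).
    Then x = 2 + 39·2 = 80, valid modulo lcm(39, 7) = 273: x ≡ 80 (mod 273).
Verify: 80 mod 3 = 2 ✓, 80 mod 13 = 2 ✓, 80 mod 7 = 3 ✓.

x ≡ 80 (mod 273).


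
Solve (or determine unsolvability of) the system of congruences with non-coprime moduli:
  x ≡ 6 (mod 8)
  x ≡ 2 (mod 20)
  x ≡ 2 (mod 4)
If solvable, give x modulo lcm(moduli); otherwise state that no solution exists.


Moduli 8, 20, 4 are not pairwise coprime, so CRT works modulo lcm(m_i) when all pairwise compatibility conditions hold.
Pairwise compatibility: gcd(m_i, m_j) must divide a_i - a_j for every pair.
Merge one congruence at a time:
  Start: x ≡ 6 (mod 8).
  Combine with x ≡ 2 (mod 20): gcd(8, 20) = 4; 2 - 6 = -4, which IS divisible by 4, so compatible.
    Write x = 6 + 8·t and substitute into x ≡ 2 (mod 20): 8·t ≡ 2 − 6 = -4 (mod 20).
    Divide the congruence (and modulus) by g = 4: 2·t ≡ -1 (mod 5).
    Reduce coefficients mod 5: 2·t ≡ 4 (mod 5).
    The inverse of 2 mod 5 is 3 (since 2·3 = 6 = 1·5 + 1), so t ≡ 3·4 = 12 ≡ 2 (mod 5).
    Then x = 6 + 8·2 = 22, valid modulo lcm(8, 20) = 40: x ≡ 22 (mod 40).
  Combine with x ≡ 2 (mod 4): gcd(40, 4) = 4; 2 - 22 = -20, which IS divisible by 4, so compatible.
    Write x = 22 + 40·t and substitute into x ≡ 2 (mod 4): 40·t ≡ 2 − 22 = -20 (mod 4).
    Divide the congruence (and modulus) by g = 4: 10·t ≡ -5 (mod 1).
    Modulo 1 every t works; take t = 0.
    Then x = 22 + 40·0 = 22, valid modulo lcm(40, 4) = 40: x ≡ 22 (mod 40).
Verify: 22 mod 8 = 6, 22 mod 20 = 2, 22 mod 4 = 2.

x ≡ 22 (mod 40).


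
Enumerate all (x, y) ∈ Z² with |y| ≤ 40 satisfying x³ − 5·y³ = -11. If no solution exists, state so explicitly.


The equation is x³ - 5y³ = -11. For fixed y, x³ = 5·y³ − 11, so a solution requires the RHS to be a perfect cube.
Strategy: iterate y from -40 to 40, compute RHS = 5·y³ − 11, and check whether it is a (positive or negative) perfect cube.
Check small values of y:
  y = 0: RHS = -11 is not a perfect cube.
  y = 1: RHS = -6 is not a perfect cube.
  y = -1: RHS = -16 is not a perfect cube.
  y = 2: RHS = 29 is not a perfect cube.
  y = -2: RHS = -51 is not a perfect cube.
  y = 3: RHS = 124 is not a perfect cube.
  y = -3: RHS = -146 is not a perfect cube.
Continuing the search up to |y| = 40 finds no solutions either.
No (x, y) in the scanned range satisfies the equation.

No integer solutions with |y| ≤ 40.


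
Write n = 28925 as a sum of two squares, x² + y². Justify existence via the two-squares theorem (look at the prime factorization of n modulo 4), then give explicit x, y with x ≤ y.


Step 1: Factor n = 28925 = 5^2 · 13 · 89.
Step 2: Check the mod-4 condition on each prime factor: 5 ≡ 1 (mod 4), exponent 2; 13 ≡ 1 (mod 4), exponent 1; 89 ≡ 1 (mod 4), exponent 1.
All primes ≡ 3 (mod 4) appear to even exponent (or don't appear), so by the two-squares theorem n IS expressible as a sum of two squares.
Step 3: Build a representation. Group n = k² · m with k = 5 and m = 13 · 89 = 1157 (a product of primes ≡ 1 (mod 4)); a representation of m scales to one of n via (k·x)² + (k·y)² = k²(x² + y²). Each prime p ≡ 1 (mod 4) is itself a sum of two squares; find a² by testing p − a² for a perfect square:
  13: 13 − 1² = 12, 13 − 2² = 9 = 3² ⇒ 13 = 2² + 3².
  89: 89 − 1² = 88, 89 − 2² = 85, 89 − 3² = 80, 89 − 4² = 73, 89 − 5² = 64 = 8² ⇒ 89 = 5² + 8².
  Combine using the Brahmagupta–Fibonacci identity (a² + b²)(c² + d²) = (ac − bd)² + (ad + bc)² = (ac + bd)² + (ad − bc)²:
  13 · 89 = 1157: from (2² + 3²)(5² + 8²), take (2·5 − 3·8, 2·8 + 3·5) = (10 − 24, 16 + 15) = (-14, 31); dropping signs (only squares matter) gives (14, 31); check 14² + 31² = 196 + 961 = 1157 ✓.
  Scale by k = 5: (5·14, 5·31) = (70, 155).
Step 4: Order so x ≤ y and verify: 70² + 155² = 4900 + 24025 = 28925 = n. ✓

n = 28925 = 70² + 155² (one valid representation with x ≤ y).


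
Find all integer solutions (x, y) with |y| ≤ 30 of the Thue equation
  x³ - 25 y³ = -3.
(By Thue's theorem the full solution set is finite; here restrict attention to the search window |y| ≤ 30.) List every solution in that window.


The equation is x³ - 25y³ = -3. For fixed y, x³ = 25·y³ − 3, so a solution requires the RHS to be a perfect cube.
Strategy: iterate y from -30 to 30, compute RHS = 25·y³ − 3, and check whether it is a (positive or negative) perfect cube.
Check small values of y:
  y = 0: RHS = -3 is not a perfect cube.
  y = 1: RHS = 22 is not a perfect cube.
  y = -1: RHS = -28 is not a perfect cube.
  y = 2: RHS = 197 is not a perfect cube.
  y = -2: RHS = -203 is not a perfect cube.
  y = 3: RHS = 672 is not a perfect cube.
  y = -3: RHS = -678 is not a perfect cube.
Continuing the search up to |y| = 30 finds no solutions either.
No (x, y) in the scanned range satisfies the equation.

No integer solutions with |y| ≤ 30.


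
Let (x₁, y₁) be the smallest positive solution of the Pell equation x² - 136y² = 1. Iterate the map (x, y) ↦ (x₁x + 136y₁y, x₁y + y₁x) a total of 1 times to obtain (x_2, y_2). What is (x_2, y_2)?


Step 1: Find the fundamental solution (x₁, y₁) of x² - 136y² = 1.
  Expand √136 as a continued fraction. a₀ = ⌊√136⌋ = 11; iterate m_{k+1} = d_k·a_k − m_k, d_{k+1} = (136 − m_{k+1}²)/d_k, a_{k+1} = ⌊(a₀ + m_{k+1})/d_{k+1}⌋ (starting m₀ = 0, d₀ = 1), with convergents p_k = a_k·p_{k-1} + p_{k-2}, q_k = a_k·q_{k-1} + q_{k-2} (p₋₁ = 1, q₋₁ = 0):
  k = 0: a₀ = 11; p₀/q₀ = 11/1; p₀² − 136·q₀² = 121 − 136 = -15.
  k = 1: m = 11, d = 15, a = ⌊(11 + 11)/15⌋ = 1; p/q = (1·11 + 1)/(1·1 + 0) = 12/1; p² − 136·q² = 144 − 136 = 8.
  k = 2: m = 4, d = 8, a = ⌊(11 + 4)/8⌋ = 1; p/q = (1·12 + 11)/(1·1 + 1) = 23/2; p² − 136·q² = 529 − 544 = -15.
  k = 3: m = 4, d = 15, a = ⌊(11 + 4)/15⌋ = 1; p/q = (1·23 + 12)/(1·2 + 1) = 35/3; p² − 136·q² = 1225 − 1224 = 1.
  The first convergent with p² − 136·q² = 1 gives the fundamental solution (x₁, y₁) = (35, 3).
Step 2: Apply the recurrence (x_{n+1}, y_{n+1}) = (x₁x_n + 136y₁y_n, x₁y_n + y₁x_n) repeatedly.
  From (x_1, y_1) = (35, 3): x_2 = 35·35 + 136·3·3 = 2449; y_2 = 35·3 + 3·35 = 210.
Step 3: Verify x_2² - 136·y_2² = 5997601 - 5997600 = 1 (should be 1). ✓

(x_1, y_1) = (35, 3); (x_2, y_2) = (2449, 210).


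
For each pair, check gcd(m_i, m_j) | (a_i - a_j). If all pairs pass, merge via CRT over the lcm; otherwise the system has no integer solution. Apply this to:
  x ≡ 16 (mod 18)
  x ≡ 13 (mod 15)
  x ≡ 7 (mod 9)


Moduli 18, 15, 9 are not pairwise coprime, so CRT works modulo lcm(m_i) when all pairwise compatibility conditions hold.
Pairwise compatibility: gcd(m_i, m_j) must divide a_i - a_j for every pair.
Merge one congruence at a time:
  Start: x ≡ 16 (mod 18).
  Combine with x ≡ 13 (mod 15): gcd(18, 15) = 3; 13 - 16 = -3, which IS divisible by 3, so compatible.
    Write x = 16 + 18·t and substitute into x ≡ 13 (mod 15): 18·t ≡ 13 − 16 = -3 (mod 15).
    Divide the congruence (and modulus) by g = 3: 6·t ≡ -1 (mod 5).
    Reduce coefficients mod 5: 1·t ≡ 4 (mod 5).
    So t ≡ 4 (mod 5).
    Then x = 16 + 18·4 = 88, valid modulo lcm(18, 15) = 90: x ≡ 88 (mod 90).
  Combine with x ≡ 7 (mod 9): gcd(90, 9) = 9; 7 - 88 = -81, which IS divisible by 9, so compatible.
    Write x = 88 + 90·t and substitute into x ≡ 7 (mod 9): 90·t ≡ 7 − 88 = -81 (mod 9).
    Divide the congruence (and modulus) by g = 9: 10·t ≡ -9 (mod 1).
    Modulo 1 every t works; take t = 0.
    Then x = 88 + 90·0 = 88, valid modulo lcm(90, 9) = 90: x ≡ 88 (mod 90).
Verify: 88 mod 18 = 16, 88 mod 15 = 13, 88 mod 9 = 7.

x ≡ 88 (mod 90).


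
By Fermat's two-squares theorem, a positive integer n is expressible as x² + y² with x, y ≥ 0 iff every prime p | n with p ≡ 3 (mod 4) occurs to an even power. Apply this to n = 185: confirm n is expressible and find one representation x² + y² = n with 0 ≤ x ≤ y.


Step 1: Factor n = 185 = 5 · 37.
Step 2: Check the mod-4 condition on each prime factor: 5 ≡ 1 (mod 4), exponent 1; 37 ≡ 1 (mod 4), exponent 1.
All primes ≡ 3 (mod 4) appear to even exponent (or don't appear), so by the two-squares theorem n IS expressible as a sum of two squares.
Step 3: Build a representation. Here n = 5 · 37 is a product of primes ≡ 1 (mod 4). Each prime p ≡ 1 (mod 4) is itself a sum of two squares; find a² by testing p − a² for a perfect square:
  5: 5 − 1² = 4 = 2² ⇒ 5 = 1² + 2².
  37: 37 − 1² = 36 = 6² ⇒ 37 = 1² + 6².
  Combine using the Brahmagupta–Fibonacci identity (a² + b²)(c² + d²) = (ac − bd)² + (ad + bc)² = (ac + bd)² + (ad − bc)²:
  5 · 37 = 185: from (1² + 2²)(1² + 6²), take (1·1 − 2·6, 1·6 + 2·1) = (1 − 12, 6 + 2) = (-11, 8); dropping signs (only squares matter) gives (11, 8); check 11² + 8² = 121 + 64 = 185 ✓.
Step 4: Order so x ≤ y and verify: 8² + 11² = 64 + 121 = 185 = n. ✓

n = 185 = 8² + 11² (one valid representation with x ≤ y).


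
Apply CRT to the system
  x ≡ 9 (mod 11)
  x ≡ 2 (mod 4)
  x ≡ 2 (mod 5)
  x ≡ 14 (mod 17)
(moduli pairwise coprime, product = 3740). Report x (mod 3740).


Product of moduli M = 11 · 4 · 5 · 17 = 3740.
Merge one congruence at a time:
  Start: x ≡ 9 (mod 11).
  Combine with x ≡ 2 (mod 4); new modulus lcm = 44.
    Write x = 9 + 11·t and substitute into x ≡ 2 (mod 4): 11·t ≡ 2 − 9 = -7 (mod 4).
    Reduce coefficients mod 4: 3·t ≡ 1 (mod 4).
    The inverse of 3 mod 4 is 3 (since 3·3 = 9 = 2·4 + 1), so t ≡ 3·1 = 3 ≡ 3 (mod 4).
    Then x = 9 + 11·3 = 42, valid modulo lcm(11, 4) = 44: x ≡ 42 (mod 44).
  Combine with x ≡ 2 (mod 5); new modulus lcm = 220.
    Write x = 42 + 44·t and substitute into x ≡ 2 (mod 5): 44·t ≡ 2 − 42 = -40 (mod 5).
    Reduce coefficients mod 5: 4·t ≡ 0 (mod 5).
    The inverse of 4 mod 5 is 4 (since 4·4 = 16 = 3·5 + 1), so t ≡ 4·0 = 0 ≡ 0 (mod 5).
    Then x = 42 + 44·0 = 42, valid modulo lcm(44, 5) = 220: x ≡ 42 (mod 220).
  Combine with x ≡ 14 (mod 17); new modulus lcm = 3740.
    Write x = 42 + 220·t and substitute into x ≡ 14 (mod 17): 220·t ≡ 14 − 42 = -28 (mod 17).
    Reduce coefficients mod 17: 16·t ≡ 6 (mod 17).
    The inverse of 16 mod 17 is 16 (since 16·16 = 256 = 15·17 + 1), so t ≡ 16·6 = 96 ≡ 11 (mod 17).
    Then x = 42 + 220·11 = 2462, valid modulo lcm(220, 17) = 3740: x ≡ 2462 (mod 3740).
Verify against each original: 2462 mod 11 = 9, 2462 mod 4 = 2, 2462 mod 5 = 2, 2462 mod 17 = 14.

x ≡ 2462 (mod 3740).


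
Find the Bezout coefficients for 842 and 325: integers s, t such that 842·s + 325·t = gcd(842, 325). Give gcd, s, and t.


Euclidean algorithm on (842, 325) — divide until remainder is 0:
  842 = 2 · 325 + 192
  325 = 1 · 192 + 133
  192 = 1 · 133 + 59
  133 = 2 · 59 + 15
  59 = 3 · 15 + 14
  15 = 1 · 14 + 1
  14 = 14 · 1 + 0
gcd(842, 325) = 1.
Track Bezout coefficients alongside the remainders: start with r₀ = 842 = a·1 + b·0 (s = 1, t = 0) and r₁ = 325 = a·0 + b·1 (s = 0, t = 1); each new remainder r_{k+1} = r_{k-1} − q_k·r_k inherits s_{k+1} = s_{k-1} − q_k·s_k, t_{k+1} = t_{k-1} − q_k·t_k, so r_k = a·s_k + b·t_k at every step:
  q = 2: r = 192, s = 1 − 2·0 = 1, t = 0 − 2·1 = -2  (check: 842·1 + 325·(-2) = 192)
  q = 1: r = 133, s = 0 − 1·1 = -1, t = 1 − 1·(-2) = 3  (check: 842·(-1) + 325·3 = 133)
  q = 1: r = 59, s = 1 − 1·(-1) = 2, t = -2 − 1·3 = -5  (check: 842·2 + 325·(-5) = 59)
  q = 2: r = 15, s = -1 − 2·2 = -5, t = 3 − 2·(-5) = 13  (check: 842·(-5) + 325·13 = 15)
  q = 3: r = 14, s = 2 − 3·(-5) = 17, t = -5 − 3·13 = -44  (check: 842·17 + 325·(-44) = 14)
  q = 1: r = 1, s = -5 − 1·17 = -22, t = 13 − 1·(-44) = 57  (check: 842·(-22) + 325·57 = 1)
The row with r = 1 (the gcd) gives the Bezout coefficients s = -22, t = 57.
Result: 842 · (-22) + 325 · (57) = 1.

gcd(842, 325) = 1; s = -22, t = 57 (check: 842·(-22) + 325·57 = 1).


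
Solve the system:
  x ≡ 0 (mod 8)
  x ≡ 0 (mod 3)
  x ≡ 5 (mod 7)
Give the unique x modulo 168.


Moduli 8, 3, 7 are pairwise coprime; by CRT there is a unique solution modulo M = 8 · 3 · 7 = 168.
Solve pairwise, accumulating the modulus:
  Start with x ≡ 0 (mod 8).
  Combine with x ≡ 0 (mod 3): since gcd(8, 3) = 1, we get a unique residue mod 24.
    Write x = 0 + 8·t and substitute into x ≡ 0 (mod 3): 8·t ≡ 0 − 0 = 0 (mod 3).
    Reduce coefficients mod 3: 2·t ≡ 0 (mod 3).
    The inverse of 2 mod 3 is 2 (since 2·2 = 4 = 1·3 + 1), so t ≡ 2·0 = 0 ≡ 0 (mod 3).
    Then x = 0 + 8·0 = 0, valid modulo lcm(8, 3) = 24: x ≡ 0 (mod 24).
  Combine with x ≡ 5 (mod 7): since gcd(24, 7) = 1, we get a unique residue mod 168.
    Write x = 0 + 24·t and substitute into x ≡ 5 (mod 7): 24·t ≡ 5 − 0 = 5 (mod 7).
    Reduce coefficients mod 7: 3·t ≡ 5 (mod 7).
    The inverse of 3 mod 7 is 5 (since 3·5 = 15 = 2·7 + 1), so t ≡ 5·5 = 25 ≡ 4 (mod 7).
    Then x = 0 + 24·4 = 96, valid modulo lcm(24, 7) = 168: x ≡ 96 (mod 168).
Verify: 96 mod 8 = 0 ✓, 96 mod 3 = 0 ✓, 96 mod 7 = 5 ✓.

x ≡ 96 (mod 168).


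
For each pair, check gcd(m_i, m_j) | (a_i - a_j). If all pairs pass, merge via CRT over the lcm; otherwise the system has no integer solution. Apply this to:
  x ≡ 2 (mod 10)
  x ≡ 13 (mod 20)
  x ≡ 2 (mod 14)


Moduli 10, 20, 14 are not pairwise coprime, so CRT works modulo lcm(m_i) when all pairwise compatibility conditions hold.
Pairwise compatibility: gcd(m_i, m_j) must divide a_i - a_j for every pair.
Merge one congruence at a time:
  Start: x ≡ 2 (mod 10).
  Combine with x ≡ 13 (mod 20): gcd(10, 20) = 10, and 13 - 2 = 11 is NOT divisible by 10.
    ⇒ system is inconsistent (no integer solution).

No solution (the system is inconsistent).


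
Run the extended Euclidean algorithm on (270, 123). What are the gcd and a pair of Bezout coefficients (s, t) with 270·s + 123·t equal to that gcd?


Euclidean algorithm on (270, 123) — divide until remainder is 0:
  270 = 2 · 123 + 24
  123 = 5 · 24 + 3
  24 = 8 · 3 + 0
gcd(270, 123) = 3.
Track Bezout coefficients alongside the remainders: start with r₀ = 270 = a·1 + b·0 (s = 1, t = 0) and r₁ = 123 = a·0 + b·1 (s = 0, t = 1); each new remainder r_{k+1} = r_{k-1} − q_k·r_k inherits s_{k+1} = s_{k-1} − q_k·s_k, t_{k+1} = t_{k-1} − q_k·t_k, so r_k = a·s_k + b·t_k at every step:
  q = 2: r = 24, s = 1 − 2·0 = 1, t = 0 − 2·1 = -2  (check: 270·1 + 123·(-2) = 24)
  q = 5: r = 3, s = 0 − 5·1 = -5, t = 1 − 5·(-2) = 11  (check: 270·(-5) + 123·11 = 3)
The row with r = 3 (the gcd) gives the Bezout coefficients s = -5, t = 11.
Result: 270 · (-5) + 123 · (11) = 3.

gcd(270, 123) = 3; s = -5, t = 11 (check: 270·(-5) + 123·11 = 3).


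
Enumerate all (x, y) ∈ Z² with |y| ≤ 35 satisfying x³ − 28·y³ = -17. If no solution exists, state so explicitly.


The equation is x³ - 28y³ = -17. For fixed y, x³ = 28·y³ − 17, so a solution requires the RHS to be a perfect cube.
Strategy: iterate y from -35 to 35, compute RHS = 28·y³ − 17, and check whether it is a (positive or negative) perfect cube.
Check small values of y:
  y = 0: RHS = -17 is not a perfect cube.
  y = 1: RHS = 11 is not a perfect cube.
  y = -1: RHS = -45 is not a perfect cube.
  y = 2: RHS = 207 is not a perfect cube.
  y = -2: RHS = -241 is not a perfect cube.
  y = 3: RHS = 739 is not a perfect cube.
  y = -3: RHS = -773 is not a perfect cube.
Continuing the search up to |y| = 35 finds no solutions either.
No (x, y) in the scanned range satisfies the equation.

No integer solutions with |y| ≤ 35.


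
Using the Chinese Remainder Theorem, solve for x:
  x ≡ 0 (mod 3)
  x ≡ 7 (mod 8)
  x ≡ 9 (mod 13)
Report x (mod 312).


Moduli 3, 8, 13 are pairwise coprime; by CRT there is a unique solution modulo M = 3 · 8 · 13 = 312.
Solve pairwise, accumulating the modulus:
  Start with x ≡ 0 (mod 3).
  Combine with x ≡ 7 (mod 8): since gcd(3, 8) = 1, we get a unique residue mod 24.
    Write x = 0 + 3·t and substitute into x ≡ 7 (mod 8): 3·t ≡ 7 − 0 = 7 (mod 8).
    The inverse of 3 mod 8 is 3 (since 3·3 = 9 = 1·8 + 1), so t ≡ 3·7 = 21 ≡ 5 (mod 8).
    Then x = 0 + 3·5 = 15, valid modulo lcm(3, 8) = 24: x ≡ 15 (mod 24).
  Combine with x ≡ 9 (mod 13): since gcd(24, 13) = 1, we get a unique residue mod 312.
    Write x = 15 + 24·t and substitute into x ≡ 9 (mod 13): 24·t ≡ 9 − 15 = -6 (mod 13).
    Reduce coefficients mod 13: 11·t ≡ 7 (mod 13).
    The inverse of 11 mod 13 is 6 (since 11·6 = 66 = 5·13 + 1), so t ≡ 6·7 = 42 ≡ 3 (mod 13).
    Then x = 15 + 24·3 = 87, valid modulo lcm(24, 13) = 312: x ≡ 87 (mod 312).
Verify: 87 mod 3 = 0 ✓, 87 mod 8 = 7 ✓, 87 mod 13 = 9 ✓.

x ≡ 87 (mod 312).


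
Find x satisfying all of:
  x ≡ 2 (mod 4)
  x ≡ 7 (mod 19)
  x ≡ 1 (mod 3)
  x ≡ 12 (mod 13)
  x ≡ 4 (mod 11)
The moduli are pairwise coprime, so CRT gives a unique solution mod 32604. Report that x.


Product of moduli M = 4 · 19 · 3 · 13 · 11 = 32604.
Merge one congruence at a time:
  Start: x ≡ 2 (mod 4).
  Combine with x ≡ 7 (mod 19); new modulus lcm = 76.
    Write x = 2 + 4·t and substitute into x ≡ 7 (mod 19): 4·t ≡ 7 − 2 = 5 (mod 19).
    The inverse of 4 mod 19 is 5 (since 4·5 = 20 = 1·19 + 1), so t ≡ 5·5 = 25 ≡ 6 (mod 19).
    Then x = 2 + 4·6 = 26, valid modulo lcm(4, 19) = 76: x ≡ 26 (mod 76).
  Combine with x ≡ 1 (mod 3); new modulus lcm = 228.
    Write x = 26 + 76·t and substitute into x ≡ 1 (mod 3): 76·t ≡ 1 − 26 = -25 (mod 3).
    Reduce coefficients mod 3: 1·t ≡ 2 (mod 3).
    So t ≡ 2 (mod 3).
    Then x = 26 + 76·2 = 178, valid modulo lcm(76, 3) = 228: x ≡ 178 (mod 228).
  Combine with x ≡ 12 (mod 13); new modulus lcm = 2964.
    Write x = 178 + 228·t and substitute into x ≡ 12 (mod 13): 228·t ≡ 12 − 178 = -166 (mod 13).
    Reduce coefficients mod 13: 7·t ≡ 3 (mod 13).
    The inverse of 7 mod 13 is 2 (since 7·2 = 14 = 1·13 + 1), so t ≡ 2·3 = 6 ≡ 6 (mod 13).
    Then x = 178 + 228·6 = 1546, valid modulo lcm(228, 13) = 2964: x ≡ 1546 (mod 2964).
  Combine with x ≡ 4 (mod 11); new modulus lcm = 32604.
    Write x = 1546 + 2964·t and substitute into x ≡ 4 (mod 11): 2964·t ≡ 4 − 1546 = -1542 (mod 11).
    Reduce coefficients mod 11: 5·t ≡ 9 (mod 11).
    The inverse of 5 mod 11 is 9 (since 5·9 = 45 = 4·11 + 1), so t ≡ 9·9 = 81 ≡ 4 (mod 11).
    Then x = 1546 + 2964·4 = 13402, valid modulo lcm(2964, 11) = 32604: x ≡ 13402 (mod 32604).
Verify against each original: 13402 mod 4 = 2, 13402 mod 19 = 7, 13402 mod 3 = 1, 13402 mod 13 = 12, 13402 mod 11 = 4.

x ≡ 13402 (mod 32604).


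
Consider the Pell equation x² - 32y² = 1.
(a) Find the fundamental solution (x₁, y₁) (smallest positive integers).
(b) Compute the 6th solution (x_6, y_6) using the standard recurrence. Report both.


Step 1: Find the fundamental solution (x₁, y₁) of x² - 32y² = 1.
  Expand √32 as a continued fraction. a₀ = ⌊√32⌋ = 5; iterate m_{k+1} = d_k·a_k − m_k, d_{k+1} = (32 − m_{k+1}²)/d_k, a_{k+1} = ⌊(a₀ + m_{k+1})/d_{k+1}⌋ (starting m₀ = 0, d₀ = 1), with convergents p_k = a_k·p_{k-1} + p_{k-2}, q_k = a_k·q_{k-1} + q_{k-2} (p₋₁ = 1, q₋₁ = 0):
  k = 0: a₀ = 5; p₀/q₀ = 5/1; p₀² − 32·q₀² = 25 − 32 = -7.
  k = 1: m = 5, d = 7, a = ⌊(5 + 5)/7⌋ = 1; p/q = (1·5 + 1)/(1·1 + 0) = 6/1; p² − 32·q² = 36 − 32 = 4.
  k = 2: m = 2, d = 4, a = ⌊(5 + 2)/4⌋ = 1; p/q = (1·6 + 5)/(1·1 + 1) = 11/2; p² − 32·q² = 121 − 128 = -7.
  k = 3: m = 2, d = 7, a = ⌊(5 + 2)/7⌋ = 1; p/q = (1·11 + 6)/(1·2 + 1) = 17/3; p² − 32·q² = 289 − 288 = 1.
  The first convergent with p² − 32·q² = 1 gives the fundamental solution (x₁, y₁) = (17, 3).
Step 2: Apply the recurrence (x_{n+1}, y_{n+1}) = (x₁x_n + 32y₁y_n, x₁y_n + y₁x_n) repeatedly.
  From (x_1, y_1) = (17, 3): x_2 = 17·17 + 32·3·3 = 577; y_2 = 17·3 + 3·17 = 102.
  From (x_2, y_2) = (577, 102): x_3 = 17·577 + 32·3·102 = 19601; y_3 = 17·102 + 3·577 = 3465.
  From (x_3, y_3) = (19601, 3465): x_4 = 17·19601 + 32·3·3465 = 665857; y_4 = 17·3465 + 3·19601 = 117708.
  From (x_4, y_4) = (665857, 117708): x_5 = 17·665857 + 32·3·117708 = 22619537; y_5 = 17·117708 + 3·665857 = 3998607.
  From (x_5, y_5) = (22619537, 3998607): x_6 = 17·22619537 + 32·3·3998607 = 768398401; y_6 = 17·3998607 + 3·22619537 = 135834930.
Step 3: Verify x_6² - 32·y_6² = 590436102659356801 - 590436102659356800 = 1 (should be 1). ✓

(x_1, y_1) = (17, 3); (x_6, y_6) = (768398401, 135834930).


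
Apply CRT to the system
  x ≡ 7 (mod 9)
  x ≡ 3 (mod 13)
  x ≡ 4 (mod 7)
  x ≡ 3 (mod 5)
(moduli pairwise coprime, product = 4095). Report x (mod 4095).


Product of moduli M = 9 · 13 · 7 · 5 = 4095.
Merge one congruence at a time:
  Start: x ≡ 7 (mod 9).
  Combine with x ≡ 3 (mod 13); new modulus lcm = 117.
    Write x = 7 + 9·t and substitute into x ≡ 3 (mod 13): 9·t ≡ 3 − 7 = -4 (mod 13).
    Reduce coefficients mod 13: 9·t ≡ 9 (mod 13).
    The inverse of 9 mod 13 is 3 (since 9·3 = 27 = 2·13 + 1), so t ≡ 3·9 = 27 ≡ 1 (mod 13).
    Then x = 7 + 9·1 = 16, valid modulo lcm(9, 13) = 117: x ≡ 16 (mod 117).
  Combine with x ≡ 4 (mod 7); new modulus lcm = 819.
    Write x = 16 + 117·t and substitute into x ≡ 4 (mod 7): 117·t ≡ 4 − 16 = -12 (mod 7).
    Reduce coefficients mod 7: 5·t ≡ 2 (mod 7).
    The inverse of 5 mod 7 is 3 (since 5·3 = 15 = 2·7 + 1), so t ≡ 3·2 = 6 ≡ 6 (mod 7).
    Then x = 16 + 117·6 = 718, valid modulo lcm(117, 7) = 819: x ≡ 718 (mod 819).
  Combine with x ≡ 3 (mod 5); new modulus lcm = 4095.
    Write x = 718 + 819·t and substitute into x ≡ 3 (mod 5): 819·t ≡ 3 − 718 = -715 (mod 5).
    Reduce coefficients mod 5: 4·t ≡ 0 (mod 5).
    The inverse of 4 mod 5 is 4 (since 4·4 = 16 = 3·5 + 1), so t ≡ 4·0 = 0 ≡ 0 (mod 5).
    Then x = 718 + 819·0 = 718, valid modulo lcm(819, 5) = 4095: x ≡ 718 (mod 4095).
Verify against each original: 718 mod 9 = 7, 718 mod 13 = 3, 718 mod 7 = 4, 718 mod 5 = 3.

x ≡ 718 (mod 4095).


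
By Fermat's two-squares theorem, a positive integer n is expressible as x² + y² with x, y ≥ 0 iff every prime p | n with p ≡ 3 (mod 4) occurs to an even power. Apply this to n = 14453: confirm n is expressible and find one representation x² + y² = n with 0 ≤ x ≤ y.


Step 1: Factor n = 14453 = 97 · 149.
Step 2: Check the mod-4 condition on each prime factor: 97 ≡ 1 (mod 4), exponent 1; 149 ≡ 1 (mod 4), exponent 1.
All primes ≡ 3 (mod 4) appear to even exponent (or don't appear), so by the two-squares theorem n IS expressible as a sum of two squares.
Step 3: Build a representation. Here n = 97 · 149 is a product of primes ≡ 1 (mod 4). Each prime p ≡ 1 (mod 4) is itself a sum of two squares; find a² by testing p − a² for a perfect square:
  97: 97 − 1² = 96, 97 − 2² = 93, 97 − 3² = 88, 97 − 4² = 81 = 9² ⇒ 97 = 4² + 9².
  149: 149 − 1² = 148, 149 − 2² = 145, 149 − 3² = 140, 149 − 4² = 133, 149 − 5² = 124, 149 − 6² = 113, 149 − 7² = 100 = 10² ⇒ 149 = 7² + 10².
  Combine using the Brahmagupta–Fibonacci identity (a² + b²)(c² + d²) = (ac − bd)² + (ad + bc)² = (ac + bd)² + (ad − bc)²:
  97 · 149 = 14453: from (4² + 9²)(7² + 10²), take (4·7 − 9·10, 4·10 + 9·7) = (28 − 90, 40 + 63) = (-62, 103); dropping signs (only squares matter) gives (62, 103); check 62² + 103² = 3844 + 10609 = 14453 ✓.
Step 4: Order so x ≤ y and verify: 62² + 103² = 3844 + 10609 = 14453 = n. ✓

n = 14453 = 62² + 103² (one valid representation with x ≤ y).


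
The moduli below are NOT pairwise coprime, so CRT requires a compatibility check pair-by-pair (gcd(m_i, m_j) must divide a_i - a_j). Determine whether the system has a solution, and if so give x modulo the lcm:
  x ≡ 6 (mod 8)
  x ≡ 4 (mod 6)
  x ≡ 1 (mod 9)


Moduli 8, 6, 9 are not pairwise coprime, so CRT works modulo lcm(m_i) when all pairwise compatibility conditions hold.
Pairwise compatibility: gcd(m_i, m_j) must divide a_i - a_j for every pair.
Merge one congruence at a time:
  Start: x ≡ 6 (mod 8).
  Combine with x ≡ 4 (mod 6): gcd(8, 6) = 2; 4 - 6 = -2, which IS divisible by 2, so compatible.
    Write x = 6 + 8·t and substitute into x ≡ 4 (mod 6): 8·t ≡ 4 − 6 = -2 (mod 6).
    Divide the congruence (and modulus) by g = 2: 4·t ≡ -1 (mod 3).
    Reduce coefficients mod 3: 1·t ≡ 2 (mod 3).
    So t ≡ 2 (mod 3).
    Then x = 6 + 8·2 = 22, valid modulo lcm(8, 6) = 24: x ≡ 22 (mod 24).
  Combine with x ≡ 1 (mod 9): gcd(24, 9) = 3; 1 - 22 = -21, which IS divisible by 3, so compatible.
    Write x = 22 + 24·t and substitute into x ≡ 1 (mod 9): 24·t ≡ 1 − 22 = -21 (mod 9).
    Divide the congruence (and modulus) by g = 3: 8·t ≡ -7 (mod 3).
    Reduce coefficients mod 3: 2·t ≡ 2 (mod 3).
    The inverse of 2 mod 3 is 2 (since 2·2 = 4 = 1·3 + 1), so t ≡ 2·2 = 4 ≡ 1 (mod 3).
    Then x = 22 + 24·1 = 46, valid modulo lcm(24, 9) = 72: x ≡ 46 (mod 72).
Verify: 46 mod 8 = 6, 46 mod 6 = 4, 46 mod 9 = 1.

x ≡ 46 (mod 72).


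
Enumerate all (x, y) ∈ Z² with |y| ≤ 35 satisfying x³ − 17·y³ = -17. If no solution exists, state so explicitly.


The equation is x³ - 17y³ = -17. For fixed y, x³ = 17·y³ − 17, so a solution requires the RHS to be a perfect cube.
Strategy: iterate y from -35 to 35, compute RHS = 17·y³ − 17, and check whether it is a (positive or negative) perfect cube.
Check small values of y:
  y = 0: RHS = -17 is not a perfect cube.
  y = 1: RHS = 0 = (0)³ ⇒ x = 0 works.
  y = -1: RHS = -34 is not a perfect cube.
  y = 2: RHS = 119 is not a perfect cube.
  y = -2: RHS = -153 is not a perfect cube.
  y = 3: RHS = 442 is not a perfect cube.
  y = -3: RHS = -476 is not a perfect cube.
Continuing the search up to |y| = 35 finds no further solutions beyond those listed.
Collected solutions: (0, 1).

Solutions (with |y| ≤ 35): (0, 1).


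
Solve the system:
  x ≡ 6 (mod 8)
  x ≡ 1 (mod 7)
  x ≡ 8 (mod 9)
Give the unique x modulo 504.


Moduli 8, 7, 9 are pairwise coprime; by CRT there is a unique solution modulo M = 8 · 7 · 9 = 504.
Solve pairwise, accumulating the modulus:
  Start with x ≡ 6 (mod 8).
  Combine with x ≡ 1 (mod 7): since gcd(8, 7) = 1, we get a unique residue mod 56.
    Write x = 6 + 8·t and substitute into x ≡ 1 (mod 7): 8·t ≡ 1 − 6 = -5 (mod 7).
    Reduce coefficients mod 7: 1·t ≡ 2 (mod 7).
    So t ≡ 2 (mod 7).
    Then x = 6 + 8·2 = 22, valid modulo lcm(8, 7) = 56: x ≡ 22 (mod 56).
  Combine with x ≡ 8 (mod 9): since gcd(56, 9) = 1, we get a unique residue mod 504.
    Write x = 22 + 56·t and substitute into x ≡ 8 (mod 9): 56·t ≡ 8 − 22 = -14 (mod 9).
    Reduce coefficients mod 9: 2·t ≡ 4 (mod 9).
    The inverse of 2 mod 9 is 5 (since 2·5 = 10 = 1·9 + 1), so t ≡ 5·4 = 20 ≡ 2 (mod 9).
    Then x = 22 + 56·2 = 134, valid modulo lcm(56, 9) = 504: x ≡ 134 (mod 504).
Verify: 134 mod 8 = 6 ✓, 134 mod 7 = 1 ✓, 134 mod 9 = 8 ✓.

x ≡ 134 (mod 504).


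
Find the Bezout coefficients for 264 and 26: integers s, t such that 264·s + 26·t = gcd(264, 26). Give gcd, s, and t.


Euclidean algorithm on (264, 26) — divide until remainder is 0:
  264 = 10 · 26 + 4
  26 = 6 · 4 + 2
  4 = 2 · 2 + 0
gcd(264, 26) = 2.
Track Bezout coefficients alongside the remainders: start with r₀ = 264 = a·1 + b·0 (s = 1, t = 0) and r₁ = 26 = a·0 + b·1 (s = 0, t = 1); each new remainder r_{k+1} = r_{k-1} − q_k·r_k inherits s_{k+1} = s_{k-1} − q_k·s_k, t_{k+1} = t_{k-1} − q_k·t_k, so r_k = a·s_k + b·t_k at every step:
  q = 10: r = 4, s = 1 − 10·0 = 1, t = 0 − 10·1 = -10  (check: 264·1 + 26·(-10) = 4)
  q = 6: r = 2, s = 0 − 6·1 = -6, t = 1 − 6·(-10) = 61  (check: 264·(-6) + 26·61 = 2)
The row with r = 2 (the gcd) gives the Bezout coefficients s = -6, t = 61.
Result: 264 · (-6) + 26 · (61) = 2.

gcd(264, 26) = 2; s = -6, t = 61 (check: 264·(-6) + 26·61 = 2).


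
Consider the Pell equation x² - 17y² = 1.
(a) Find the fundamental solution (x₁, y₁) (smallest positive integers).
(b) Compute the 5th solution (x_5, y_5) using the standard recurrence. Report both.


Step 1: Find the fundamental solution (x₁, y₁) of x² - 17y² = 1.
  Expand √17 as a continued fraction. a₀ = ⌊√17⌋ = 4; iterate m_{k+1} = d_k·a_k − m_k, d_{k+1} = (17 − m_{k+1}²)/d_k, a_{k+1} = ⌊(a₀ + m_{k+1})/d_{k+1}⌋ (starting m₀ = 0, d₀ = 1), with convergents p_k = a_k·p_{k-1} + p_{k-2}, q_k = a_k·q_{k-1} + q_{k-2} (p₋₁ = 1, q₋₁ = 0):
  k = 0: a₀ = 4; p₀/q₀ = 4/1; p₀² − 17·q₀² = 16 − 17 = -1.
  k = 1: m = 4, d = 1, a = ⌊(4 + 4)/1⌋ = 8; p/q = (8·4 + 1)/(8·1 + 0) = 33/8; p² − 17·q² = 1089 − 1088 = 1.
  The first convergent with p² − 17·q² = 1 gives the fundamental solution (x₁, y₁) = (33, 8).
Step 2: Apply the recurrence (x_{n+1}, y_{n+1}) = (x₁x_n + 17y₁y_n, x₁y_n + y₁x_n) repeatedly.
  From (x_1, y_1) = (33, 8): x_2 = 33·33 + 17·8·8 = 2177; y_2 = 33·8 + 8·33 = 528.
  From (x_2, y_2) = (2177, 528): x_3 = 33·2177 + 17·8·528 = 143649; y_3 = 33·528 + 8·2177 = 34840.
  From (x_3, y_3) = (143649, 34840): x_4 = 33·143649 + 17·8·34840 = 9478657; y_4 = 33·34840 + 8·143649 = 2298912.
  From (x_4, y_4) = (9478657, 2298912): x_5 = 33·9478657 + 17·8·2298912 = 625447713; y_5 = 33·2298912 + 8·9478657 = 151693352.
Step 3: Verify x_5² - 17·y_5² = 391184841696930369 - 391184841696930368 = 1 (should be 1). ✓

(x_1, y_1) = (33, 8); (x_5, y_5) = (625447713, 151693352).


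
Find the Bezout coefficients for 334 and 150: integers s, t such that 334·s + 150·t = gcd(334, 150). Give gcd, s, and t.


Euclidean algorithm on (334, 150) — divide until remainder is 0:
  334 = 2 · 150 + 34
  150 = 4 · 34 + 14
  34 = 2 · 14 + 6
  14 = 2 · 6 + 2
  6 = 3 · 2 + 0
gcd(334, 150) = 2.
Track Bezout coefficients alongside the remainders: start with r₀ = 334 = a·1 + b·0 (s = 1, t = 0) and r₁ = 150 = a·0 + b·1 (s = 0, t = 1); each new remainder r_{k+1} = r_{k-1} − q_k·r_k inherits s_{k+1} = s_{k-1} − q_k·s_k, t_{k+1} = t_{k-1} − q_k·t_k, so r_k = a·s_k + b·t_k at every step:
  q = 2: r = 34, s = 1 − 2·0 = 1, t = 0 − 2·1 = -2  (check: 334·1 + 150·(-2) = 34)
  q = 4: r = 14, s = 0 − 4·1 = -4, t = 1 − 4·(-2) = 9  (check: 334·(-4) + 150·9 = 14)
  q = 2: r = 6, s = 1 − 2·(-4) = 9, t = -2 − 2·9 = -20  (check: 334·9 + 150·(-20) = 6)
  q = 2: r = 2, s = -4 − 2·9 = -22, t = 9 − 2·(-20) = 49  (check: 334·(-22) + 150·49 = 2)
The row with r = 2 (the gcd) gives the Bezout coefficients s = -22, t = 49.
Result: 334 · (-22) + 150 · (49) = 2.

gcd(334, 150) = 2; s = -22, t = 49 (check: 334·(-22) + 150·49 = 2).


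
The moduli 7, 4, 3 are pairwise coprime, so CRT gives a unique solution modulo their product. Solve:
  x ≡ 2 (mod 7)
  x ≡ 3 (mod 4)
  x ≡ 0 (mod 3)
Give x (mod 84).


Moduli 7, 4, 3 are pairwise coprime; by CRT there is a unique solution modulo M = 7 · 4 · 3 = 84.
Solve pairwise, accumulating the modulus:
  Start with x ≡ 2 (mod 7).
  Combine with x ≡ 3 (mod 4): since gcd(7, 4) = 1, we get a unique residue mod 28.
    Write x = 2 + 7·t and substitute into x ≡ 3 (mod 4): 7·t ≡ 3 − 2 = 1 (mod 4).
    Reduce coefficients mod 4: 3·t ≡ 1 (mod 4).
    The inverse of 3 mod 4 is 3 (since 3·3 = 9 = 2·4 + 1), so t ≡ 3·1 = 3 ≡ 3 (mod 4).
    Then x = 2 + 7·3 = 23, valid modulo lcm(7, 4) = 28: x ≡ 23 (mod 28).
  Combine with x ≡ 0 (mod 3): since gcd(28, 3) = 1, we get a unique residue mod 84.
    Write x = 23 + 28·t and substitute into x ≡ 0 (mod 3): 28·t ≡ 0 − 23 = -23 (mod 3).
    Reduce coefficients mod 3: 1·t ≡ 1 (mod 3).
    So t ≡ 1 (mod 3).
    Then x = 23 + 28·1 = 51, valid modulo lcm(28, 3) = 84: x ≡ 51 (mod 84).
Verify: 51 mod 7 = 2 ✓, 51 mod 4 = 3 ✓, 51 mod 3 = 0 ✓.

x ≡ 51 (mod 84).


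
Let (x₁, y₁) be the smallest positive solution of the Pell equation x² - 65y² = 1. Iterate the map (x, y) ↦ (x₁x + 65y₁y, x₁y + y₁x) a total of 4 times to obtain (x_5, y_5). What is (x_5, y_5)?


Step 1: Find the fundamental solution (x₁, y₁) of x² - 65y² = 1.
  Expand √65 as a continued fraction. a₀ = ⌊√65⌋ = 8; iterate m_{k+1} = d_k·a_k − m_k, d_{k+1} = (65 − m_{k+1}²)/d_k, a_{k+1} = ⌊(a₀ + m_{k+1})/d_{k+1}⌋ (starting m₀ = 0, d₀ = 1), with convergents p_k = a_k·p_{k-1} + p_{k-2}, q_k = a_k·q_{k-1} + q_{k-2} (p₋₁ = 1, q₋₁ = 0):
  k = 0: a₀ = 8; p₀/q₀ = 8/1; p₀² − 65·q₀² = 64 − 65 = -1.
  k = 1: m = 8, d = 1, a = ⌊(8 + 8)/1⌋ = 16; p/q = (16·8 + 1)/(16·1 + 0) = 129/16; p² − 65·q² = 16641 − 16640 = 1.
  The first convergent with p² − 65·q² = 1 gives the fundamental solution (x₁, y₁) = (129, 16).
Step 2: Apply the recurrence (x_{n+1}, y_{n+1}) = (x₁x_n + 65y₁y_n, x₁y_n + y₁x_n) repeatedly.
  From (x_1, y_1) = (129, 16): x_2 = 129·129 + 65·16·16 = 33281; y_2 = 129·16 + 16·129 = 4128.
  From (x_2, y_2) = (33281, 4128): x_3 = 129·33281 + 65·16·4128 = 8586369; y_3 = 129·4128 + 16·33281 = 1065008.
  From (x_3, y_3) = (8586369, 1065008): x_4 = 129·8586369 + 65·16·1065008 = 2215249921; y_4 = 129·1065008 + 16·8586369 = 274767936.
  From (x_4, y_4) = (2215249921, 274767936): x_5 = 129·2215249921 + 65·16·274767936 = 571525893249; y_5 = 129·274767936 + 16·2215249921 = 70889062480.
Step 3: Verify x_5² - 65·y_5² = 326641846654067343776001 - 326641846654067343776000 = 1 (should be 1). ✓

(x_1, y_1) = (129, 16); (x_5, y_5) = (571525893249, 70889062480).
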